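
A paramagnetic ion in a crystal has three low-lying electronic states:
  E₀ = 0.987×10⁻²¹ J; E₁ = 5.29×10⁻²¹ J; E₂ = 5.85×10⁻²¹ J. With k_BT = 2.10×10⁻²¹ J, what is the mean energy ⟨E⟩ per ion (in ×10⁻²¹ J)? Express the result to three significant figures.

1.83 ×10⁻²¹ J

Eᵢ/kT = 0.47000, 2.5190, 2.7857.
Z = Σ e^(−Eᵢ/kT) = e^(−0.47000) + e^(−2.5190) + e^(−2.7857) = 0.62500 + 0.080540 + 0.061686 = 0.76723.
⟨E⟩ = Σ Eᵢ e^(−Eᵢ/kT) / Z = (0.987·0.62500 + 5.29·0.080540 + 5.85·0.061686) / 0.76723 = 1.83 ×10⁻²¹ J.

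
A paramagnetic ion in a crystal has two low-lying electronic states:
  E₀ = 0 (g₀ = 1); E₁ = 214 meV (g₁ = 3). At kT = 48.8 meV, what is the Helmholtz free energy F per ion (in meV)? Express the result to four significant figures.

Eᵢ/kT = 0, 4.38525.
Z = Σ gᵢe^(−Eᵢ/kT) = 1·e^(−0) + 3·e^(−4.38525) = 1.00000 + 0.0373793 = 1.03738.
F = −kT ln Z = −48.8 × ln(1.03738) = −48.8 × 0.0366983 = -1.791 meV.

-1.791 meV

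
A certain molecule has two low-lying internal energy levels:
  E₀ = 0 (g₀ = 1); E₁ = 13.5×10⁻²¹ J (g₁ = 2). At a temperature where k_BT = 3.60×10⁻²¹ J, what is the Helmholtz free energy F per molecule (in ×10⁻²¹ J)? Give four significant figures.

-0.1655 ×10⁻²¹ J

Eᵢ/kT = 0, 3.75000.
Z = Σ gᵢe^(−Eᵢ/kT) = 1·e^(−0) + 2·e^(−3.75000) = 1.00000 + 0.0470355 = 1.04704.
F = −kT ln Z = −3.60 × ln(1.04704) = −3.60 × 0.0459671 = -0.1655 ×10⁻²¹ J.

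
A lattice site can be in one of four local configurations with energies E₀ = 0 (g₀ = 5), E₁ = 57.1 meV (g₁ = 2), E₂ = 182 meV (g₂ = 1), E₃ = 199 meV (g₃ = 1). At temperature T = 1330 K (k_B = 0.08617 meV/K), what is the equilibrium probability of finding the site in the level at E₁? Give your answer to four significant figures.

k_BT = 0.08617 × 1330 K = 114.606 meV.
Eᵢ/kT = 0, 0.498229, 1.58805, 1.73638.
Z = Σ gᵢe^(−Eᵢ/kT) = 5·e^(−0) + 2·e^(−0.498229) + 1·e^(−1.58805) + 1·e^(−1.73638) = 5.00000 + 1.21521 + 0.204324 + 0.176157 = 6.59569.
P₁ = g₁ e^(−E₁/kT) / Z = 1.21521/6.59569 = 0.1842.

0.1842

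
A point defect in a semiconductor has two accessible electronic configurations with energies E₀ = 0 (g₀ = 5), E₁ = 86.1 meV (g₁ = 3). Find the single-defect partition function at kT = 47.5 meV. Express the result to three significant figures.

Z = 5.49

Eᵢ/kT = 0, 1.8126.
Z = Σ gᵢe^(−Eᵢ/kT) = 5·e^(−0) + 3·e^(−1.8126) = 5.0000 + 0.48969 = 5.4897.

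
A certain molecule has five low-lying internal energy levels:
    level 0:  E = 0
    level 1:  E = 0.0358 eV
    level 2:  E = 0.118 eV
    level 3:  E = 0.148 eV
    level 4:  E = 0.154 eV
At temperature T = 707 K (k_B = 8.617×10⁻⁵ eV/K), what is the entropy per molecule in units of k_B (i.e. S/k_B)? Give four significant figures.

1.172

k_BT = 8.617×10⁻⁵ × 707 K = 0.0609222 eV.
Eᵢ/kT = 0, 0.587635, 1.93690, 2.42933, 2.52781.
Z = Σ e^(−Eᵢ/kT) = e^(−0) + e^(−0.587635) + e^(−1.93690) + e^(−2.42933) + e^(−2.52781) = 1.00000 + 0.555640 + 0.144150 + 0.0880958 + 0.0798337 = 1.86772.
⟨E⟩ = Σ EᵢPᵢ = 0.0333209 eV.
S/k_B = ln Z + ⟨E⟩/kT = ln(1.86772) + 0.0333209/0.0609222 = 0.624718 + 0.546942 = 1.172.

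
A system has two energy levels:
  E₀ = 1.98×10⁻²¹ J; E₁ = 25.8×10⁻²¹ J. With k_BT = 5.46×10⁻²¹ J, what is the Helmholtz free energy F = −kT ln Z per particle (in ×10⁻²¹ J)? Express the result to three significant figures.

1.91 ×10⁻²¹ J

Eᵢ/kT = 0.36264, 4.7253.
Z = Σ e^(−Eᵢ/kT) = e^(−0.36264) + e^(−4.7253) = 0.69584 + 0.0088681 = 0.70471.
F = −kT ln Z = −5.46 × ln(0.70471) = −5.46 × -0.34997 = 1.91 ×10⁻²¹ J.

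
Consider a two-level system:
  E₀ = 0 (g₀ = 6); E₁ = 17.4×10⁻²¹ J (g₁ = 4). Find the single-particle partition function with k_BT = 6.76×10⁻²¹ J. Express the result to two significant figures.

Z = 6.3

Eᵢ/kT = 0, 2.574.
Z = Σ gᵢe^(−Eᵢ/kT) = 6·e^(−0) + 4·e^(−2.574) = 6.000 + 0.3049 = 6.305.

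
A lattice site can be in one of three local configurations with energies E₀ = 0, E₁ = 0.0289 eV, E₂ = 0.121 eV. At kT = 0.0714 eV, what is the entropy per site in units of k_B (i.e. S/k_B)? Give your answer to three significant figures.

0.930

Eᵢ/kT = 0, 0.40476, 1.6947.
Z = Σ e^(−Eᵢ/kT) = e^(−0) + e^(−0.40476) + e^(−1.6947) = 1.0000 + 0.66714 + 0.18365 = 1.8508.
⟨E⟩ = Σ EᵢPᵢ = 0.022424 eV.
S/k_B = ln Z + ⟨E⟩/kT = ln(1.8508) + 0.022424/0.0714 = 0.61562 + 0.31406 = 0.930.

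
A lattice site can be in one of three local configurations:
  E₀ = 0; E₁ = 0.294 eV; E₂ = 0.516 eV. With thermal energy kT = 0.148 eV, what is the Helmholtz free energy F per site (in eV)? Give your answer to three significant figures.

Eᵢ/kT = 0, 1.9865, 3.4865.
Z = Σ e^(−Eᵢ/kT) = e^(−0) + e^(−1.9865) + e^(−3.4865) = 1.0000 + 0.13717 + 0.030608 = 1.1678.
F = −kT ln Z = −0.148 × ln(1.1678) = −0.148 × 0.15512 = -0.0230 eV.

-0.0230 eV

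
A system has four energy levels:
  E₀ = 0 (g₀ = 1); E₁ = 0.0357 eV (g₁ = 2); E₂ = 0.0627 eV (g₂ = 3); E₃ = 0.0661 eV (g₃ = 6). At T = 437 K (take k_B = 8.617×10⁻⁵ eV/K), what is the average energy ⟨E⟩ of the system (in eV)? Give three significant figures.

0.0390 eV

k_BT = 8.617×10⁻⁵ × 437 K = 0.037656 eV.
Eᵢ/kT = 0, 0.94806, 1.6651, 1.7554.
Z = Σ gᵢe^(−Eᵢ/kT) = 1·e^(−0) + 2·e^(−0.94806) + 3·e^(−1.6651) + 6·e^(−1.7554) = 1.0000 + 0.77498 + 0.56752 + 1.0370 = 3.3795.
⟨E⟩ = Σ Eᵢ gᵢe^(−Eᵢ/kT) / Z = (0·1.0000 + 0.0357·0.77498 + 0.0627·0.56752 + 0.0661·1.0370) / 3.3795 = 0.0390 eV.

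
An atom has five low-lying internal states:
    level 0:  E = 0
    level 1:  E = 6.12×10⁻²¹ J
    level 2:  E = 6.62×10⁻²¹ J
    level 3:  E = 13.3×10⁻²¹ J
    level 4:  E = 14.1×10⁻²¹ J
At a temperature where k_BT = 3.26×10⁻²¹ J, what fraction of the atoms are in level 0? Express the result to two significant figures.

0.76

Eᵢ/kT = 0, 1.877, 2.031, 4.080, 4.325.
Z = Σ e^(−Eᵢ/kT) = e^(−0) + e^(−1.877) + e^(−2.031) + e^(−4.080) + e^(−4.325) = 1.000 + 0.1530 + 0.1312 + 0.01691 + 0.01323 = 1.314.
P₀ = e^(−E₀/kT) / Z = 1.000/1.314 = 0.76.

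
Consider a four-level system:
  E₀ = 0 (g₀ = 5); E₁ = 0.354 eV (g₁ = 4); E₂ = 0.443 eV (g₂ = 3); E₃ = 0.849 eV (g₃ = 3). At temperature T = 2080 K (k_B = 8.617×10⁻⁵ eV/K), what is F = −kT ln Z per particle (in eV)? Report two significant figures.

k_BT = 8.617×10⁻⁵ × 2080 K = 0.1792 eV.
Eᵢ/kT = 0, 1.975, 2.472, 4.738.
Z = Σ gᵢe^(−Eᵢ/kT) = 5·e^(−0) + 4·e^(−1.975) + 3·e^(−2.472) + 3·e^(−4.738) = 5.000 + 0.5550 + 0.2532 + 0.02627 = 5.834.
F = −kT ln Z = −0.1792 × ln(5.834) = −0.1792 × 1.764 = -0.32 eV.

-0.32 eV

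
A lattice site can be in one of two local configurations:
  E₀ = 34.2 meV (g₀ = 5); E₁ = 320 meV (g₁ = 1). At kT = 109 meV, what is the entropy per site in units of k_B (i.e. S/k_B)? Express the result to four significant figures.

Eᵢ/kT = 0.313761, 2.93578.
Z = Σ gᵢe^(−Eᵢ/kT) = 5·e^(−0.313761) + 1·e^(−2.93578) = 3.65347 + 0.0530893 = 3.70656.
⟨E⟩ = Σ EᵢPᵢ = 38.2935 meV.
S/k_B = ln Z + ⟨E⟩/kT = ln(3.70656) + 38.2935/109 = 1.31010 + 0.351317 = 1.661.

1.661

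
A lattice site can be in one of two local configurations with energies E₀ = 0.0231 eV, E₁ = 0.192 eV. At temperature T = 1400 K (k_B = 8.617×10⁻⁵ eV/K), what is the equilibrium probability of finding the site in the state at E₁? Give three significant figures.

0.198

k_BT = 8.617×10⁻⁵ × 1400 K = 0.12064 eV.
Eᵢ/kT = 0.19148, 1.5915.
Z = Σ e^(−Eᵢ/kT) = e^(−0.19148) + e^(−1.5915) = 0.82574 + 0.20362 = 1.0294.
P₁ = e^(−E₁/kT) / Z = 0.20362/1.0294 = 0.198.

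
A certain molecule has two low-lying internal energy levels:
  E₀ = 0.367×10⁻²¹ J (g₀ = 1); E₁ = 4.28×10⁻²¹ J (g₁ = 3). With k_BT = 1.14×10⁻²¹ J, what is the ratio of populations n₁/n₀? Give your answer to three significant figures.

0.0969

n₁/n₀ = (g₁/g₀) exp[−(E₁−E₀)/kT] = (3/1) × exp(−(3.913 ×10⁻²¹ J)/(1.14 ×10⁻²¹ J)) = (3/1) × exp(-3.4325) = 0.0969.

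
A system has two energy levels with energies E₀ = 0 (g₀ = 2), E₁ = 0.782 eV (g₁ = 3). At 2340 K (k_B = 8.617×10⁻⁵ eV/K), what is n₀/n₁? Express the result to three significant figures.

32.2

k_BT = 8.617×10⁻⁵ × 2340 K = 0.20164 eV.
n₀/n₁ = (g₀/g₁) exp[−(E₀−E₁)/kT] = (2/3) × exp(−(-0.782 eV)/(0.20164 eV)) = (2/3) × exp(3.8782) = 32.2.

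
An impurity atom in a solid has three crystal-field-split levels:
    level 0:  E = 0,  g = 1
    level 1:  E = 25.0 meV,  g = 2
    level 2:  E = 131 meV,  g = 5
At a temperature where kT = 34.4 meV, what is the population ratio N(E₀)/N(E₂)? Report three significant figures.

n₀/n₂ = (g₀/g₂) exp[−(E₀−E₂)/kT] = (1/5) × exp(−(-131 meV)/(34.4 meV)) = (1/5) × exp(3.8081) = 9.01.

9.01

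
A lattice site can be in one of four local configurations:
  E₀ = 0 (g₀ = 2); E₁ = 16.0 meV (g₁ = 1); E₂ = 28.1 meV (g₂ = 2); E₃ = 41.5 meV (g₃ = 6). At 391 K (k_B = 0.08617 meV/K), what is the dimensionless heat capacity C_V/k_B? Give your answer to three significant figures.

0.282

k_BT = 0.08617 × 391 K = 33.692 meV.
Eᵢ/kT = 0, 0.47489, 0.83403, 1.2317.
Z = Σ gᵢe^(−Eᵢ/kT) = 2·e^(−0) + 1·e^(−0.47489) + 2·e^(−0.83403) + 6·e^(−1.2317) = 2.0000 + 0.62195 + 0.86859 + 1.7508 = 5.2413.
⟨E⟩ = 20.418 meV, ⟨E²⟩ = 736.53 meV².
C_V/k_B = (⟨E²⟩ − ⟨E⟩²)/(kT)² = (736.53 − 416.89)/1135.2 = 0.282.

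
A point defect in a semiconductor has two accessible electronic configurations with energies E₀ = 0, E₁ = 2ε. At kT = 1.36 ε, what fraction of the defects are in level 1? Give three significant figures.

0.187

Eᵢ/kT = 0, 1.4706.
Z = Σ e^(−Eᵢ/kT) = e^(−0) + e^(−1.4706) = 1.0000 + 0.22979 = 1.2298.
P₁ = e^(−E₁/kT) / Z = 0.22979/1.2298 = 0.187.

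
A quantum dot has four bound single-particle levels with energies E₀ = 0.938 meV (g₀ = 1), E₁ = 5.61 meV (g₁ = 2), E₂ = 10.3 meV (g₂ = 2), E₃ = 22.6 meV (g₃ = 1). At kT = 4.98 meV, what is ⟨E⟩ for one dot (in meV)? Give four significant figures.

4.172 meV

Eᵢ/kT = 0.188353, 1.12651, 2.06827, 4.53815.
Z = Σ gᵢe^(−Eᵢ/kT) = 1·e^(−0.188353) + 2·e^(−1.12651) + 2·e^(−2.06827) + 1·e^(−4.53815) = 0.828322 + 0.648325 + 0.252809 + 0.0106932 = 1.74015.
⟨E⟩ = Σ Eᵢ gᵢe^(−Eᵢ/kT) / Z = (0.938·0.828322 + 5.61·0.648325 + 10.3·0.252809 + 22.6·0.0106932) / 1.74015 = 4.172 meV.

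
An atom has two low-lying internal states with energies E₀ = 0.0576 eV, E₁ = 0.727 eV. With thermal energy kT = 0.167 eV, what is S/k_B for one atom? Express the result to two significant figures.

0.090

Eᵢ/kT = 0.3449, 4.353.
Z = Σ e^(−Eᵢ/kT) = e^(−0.3449) + e^(−4.353) = 0.7083 + 0.01287 = 0.7212.
⟨E⟩ = Σ EᵢPᵢ = 0.06954 eV.
S/k_B = ln Z + ⟨E⟩/kT = ln(0.7212) + 0.06954/0.167 = -0.3268 + 0.4164 = 0.090.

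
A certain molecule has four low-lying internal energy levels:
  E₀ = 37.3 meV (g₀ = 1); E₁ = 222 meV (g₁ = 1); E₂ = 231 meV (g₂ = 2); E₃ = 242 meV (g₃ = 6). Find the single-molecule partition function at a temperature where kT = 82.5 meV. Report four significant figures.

Z = 1.145

Eᵢ/kT = 0.452121, 2.69091, 2.80000, 2.93333.
Z = Σ gᵢe^(−Eᵢ/kT) = 1·e^(−0.452121) + 1·e^(−2.69091) + 2·e^(−2.80000) + 6·e^(−2.93333) = 0.636277 + 0.0678192 + 0.121620 + 0.319317 = 1.14503.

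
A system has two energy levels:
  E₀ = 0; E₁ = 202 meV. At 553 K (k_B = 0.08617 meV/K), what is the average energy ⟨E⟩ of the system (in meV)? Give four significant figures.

2.872 meV

k_BT = 0.08617 × 553 K = 47.6520 meV.
Eᵢ/kT = 0, 4.23907.
Z = Σ e^(−Eᵢ/kT) = e^(−0) + e^(−4.23907) = 1.00000 + 0.0144210 = 1.01442.
⟨E⟩ = Σ Eᵢ e^(−Eᵢ/kT) / Z = (0·1.00000 + 202·0.0144210) / 1.01442 = 2.872 meV.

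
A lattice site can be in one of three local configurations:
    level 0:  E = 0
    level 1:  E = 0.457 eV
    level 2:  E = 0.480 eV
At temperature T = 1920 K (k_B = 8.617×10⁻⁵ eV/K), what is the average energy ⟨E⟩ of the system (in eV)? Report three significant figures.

k_BT = 8.617×10⁻⁵ × 1920 K = 0.16545 eV.
Eᵢ/kT = 0, 2.7622, 2.9012.
Z = Σ e^(−Eᵢ/kT) = e^(−0) + e^(−2.7622) + e^(−2.9012) = 1.0000 + 0.063153 + 0.054957 = 1.1181.
⟨E⟩ = Σ Eᵢ e^(−Eᵢ/kT) / Z = (0·1.0000 + 0.457·0.063153 + 0.480·0.054957) / 1.1181 = 0.0494 eV.

0.0494 eV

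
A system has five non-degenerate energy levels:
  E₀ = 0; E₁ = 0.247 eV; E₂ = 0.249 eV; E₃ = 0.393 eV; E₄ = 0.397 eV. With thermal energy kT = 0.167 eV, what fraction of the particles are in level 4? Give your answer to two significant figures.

0.057

Eᵢ/kT = 0, 1.479, 1.491, 2.353, 2.377.
Z = Σ e^(−Eᵢ/kT) = e^(−0) + e^(−1.479) + e^(−1.491) + e^(−2.353) + e^(−2.377) = 1.000 + 0.2279 + 0.2251 + 0.09508 + 0.09283 = 1.641.
P₄ = e^(−E₄/kT) / Z = 0.09283/1.641 = 0.057.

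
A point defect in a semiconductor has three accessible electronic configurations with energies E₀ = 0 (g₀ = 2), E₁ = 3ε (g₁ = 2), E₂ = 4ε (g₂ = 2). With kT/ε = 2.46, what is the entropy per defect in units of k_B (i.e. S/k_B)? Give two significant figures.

Eᵢ/kT = 0, 1.220, 1.626.
Z = Σ gᵢe^(−Eᵢ/kT) = 2·e^(−0) + 2·e^(−1.220) + 2·e^(−1.626) = 2.000 + 0.5905 + 0.3934 = 2.984.
⟨E⟩ = Σ EᵢPᵢ = 1.121 ε.
S/k_B = ln Z + ⟨E⟩/kT = ln(2.984) + 1.121/2.46 = 1.093 + 0.4557 = 1.5.

1.5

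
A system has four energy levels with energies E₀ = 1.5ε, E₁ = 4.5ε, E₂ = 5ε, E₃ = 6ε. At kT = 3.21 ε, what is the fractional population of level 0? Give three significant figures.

0.506

Eᵢ/kT = 0.46729, 1.4019, 1.5576, 1.8692.
Z = Σ e^(−Eᵢ/kT) = e^(−0.46729) + e^(−1.4019) + e^(−1.5576) + e^(−1.8692) = 0.62670 + 0.24613 + 0.21064 + 0.15425 = 1.2377.
P₀ = e^(−E₀/kT) / Z = 0.62670/1.2377 = 0.506.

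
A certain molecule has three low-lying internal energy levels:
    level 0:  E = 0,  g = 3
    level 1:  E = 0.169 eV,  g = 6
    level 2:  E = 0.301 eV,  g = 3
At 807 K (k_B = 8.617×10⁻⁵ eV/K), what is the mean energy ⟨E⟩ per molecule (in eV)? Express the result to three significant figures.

k_BT = 8.617×10⁻⁵ × 807 K = 0.069539 eV.
Eᵢ/kT = 0, 2.4303, 4.3285.
Z = Σ gᵢe^(−Eᵢ/kT) = 3·e^(−0) + 6·e^(−2.4303) + 3·e^(−4.3285) = 3.0000 + 0.52806 + 0.039562 = 3.5676.
⟨E⟩ = Σ Eᵢ gᵢe^(−Eᵢ/kT) / Z = (0·3.0000 + 0.169·0.52806 + 0.301·0.039562) / 3.5676 = 0.0284 eV.

0.0284 eV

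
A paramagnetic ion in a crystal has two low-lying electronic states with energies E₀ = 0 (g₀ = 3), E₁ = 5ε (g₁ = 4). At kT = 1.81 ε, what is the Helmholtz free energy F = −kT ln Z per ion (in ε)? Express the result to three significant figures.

Eᵢ/kT = 0, 2.7624.
Z = Σ gᵢe^(−Eᵢ/kT) = 3·e^(−0) + 4·e^(−2.7624) = 3.0000 + 0.25256 = 3.2526.
F = −kT ln Z = −1.81 × ln(3.2526) = −1.81 × 1.1795 = -2.13 ε.

-2.13 ε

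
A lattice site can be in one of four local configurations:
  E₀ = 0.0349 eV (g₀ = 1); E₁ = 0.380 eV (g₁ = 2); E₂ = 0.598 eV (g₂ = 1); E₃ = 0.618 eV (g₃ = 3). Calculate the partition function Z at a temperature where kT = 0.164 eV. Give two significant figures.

Z = 1.1

Eᵢ/kT = 0.2128, 2.317, 3.646, 3.768.
Z = Σ gᵢe^(−Eᵢ/kT) = 1·e^(−0.2128) + 2·e^(−2.317) + 1·e^(−3.646) + 3·e^(−3.768) = 0.8083 + 0.1971 + 0.02610 + 0.06929 = 1.101.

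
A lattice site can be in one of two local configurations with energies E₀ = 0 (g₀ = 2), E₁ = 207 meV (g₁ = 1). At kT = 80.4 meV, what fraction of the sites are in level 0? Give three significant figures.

0.963

Eᵢ/kT = 0, 2.5746.
Z = Σ gᵢe^(−Eᵢ/kT) = 2·e^(−0) + 1·e^(−2.5746) = 2.0000 + 0.076184 = 2.0762.
P₀ = g₀ e^(−E₀/kT) / Z = 2.0000/2.0762 = 0.963.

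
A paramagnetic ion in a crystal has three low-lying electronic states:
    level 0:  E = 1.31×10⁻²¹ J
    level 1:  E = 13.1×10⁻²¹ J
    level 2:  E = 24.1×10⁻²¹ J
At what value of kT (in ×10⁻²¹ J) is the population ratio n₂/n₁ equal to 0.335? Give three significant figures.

10.1 ×10⁻²¹ J

n₂/n₁ = exp[−(E₂−E₁)/kT] = 0.335.
⇒ (E₂−E₁)/kT = ln(1/0.335) = ln(2.9851) = 1.0936.
kT = 11.0 ×10⁻²¹ J / 1.0936 = 10.1 ×10⁻²¹ J.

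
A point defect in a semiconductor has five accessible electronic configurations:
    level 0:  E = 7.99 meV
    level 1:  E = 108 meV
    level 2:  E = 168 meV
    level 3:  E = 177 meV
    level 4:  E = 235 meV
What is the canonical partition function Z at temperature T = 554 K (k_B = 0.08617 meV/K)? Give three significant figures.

k_BT = 0.08617 × 554 K = 47.738 meV.
Eᵢ/kT = 0.16737, 2.2623, 3.5192, 3.7077, 4.9227.
Z = Σ e^(−Eᵢ/kT) = e^(−0.16737) + e^(−2.2623) + e^(−3.5192) + e^(−3.7077) + e^(−4.9227) = 0.84589 + 0.10411 + 0.029623 + 0.024534 + 0.0072794 = 1.0114.

Z = 1.01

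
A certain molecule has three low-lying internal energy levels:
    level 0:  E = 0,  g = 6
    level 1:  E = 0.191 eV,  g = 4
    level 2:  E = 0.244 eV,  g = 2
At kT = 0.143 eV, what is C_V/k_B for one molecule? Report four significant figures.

Eᵢ/kT = 0, 1.33566, 1.70629.
Z = Σ gᵢe^(−Eᵢ/kT) = 6·e^(−0) + 4·e^(−1.33566) + 2·e^(−1.70629) = 6.00000 + 1.05194 + 0.363076 = 7.41502.
⟨E⟩ = 0.0390439 eV, ⟨E²⟩ = 0.00809059 eV².
C_V/k_B = (⟨E²⟩ − ⟨E⟩²)/(kT)² = (0.00809059 − 0.00152443)/0.0204490 = 0.3211.

0.3211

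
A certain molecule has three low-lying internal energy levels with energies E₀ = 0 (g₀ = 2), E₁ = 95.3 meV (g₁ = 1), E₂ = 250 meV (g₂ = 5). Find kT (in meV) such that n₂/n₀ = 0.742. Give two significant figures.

210 meV

n₂/n₀ = (g₂/g₀) exp[−(E₂−E₀)/kT] = 0.742.
⇒ (E₂−E₀)/kT = ln((5/2)/0.742) = ln(3.369) = 1.215.
kT = 250 meV / 1.215 = 210 meV.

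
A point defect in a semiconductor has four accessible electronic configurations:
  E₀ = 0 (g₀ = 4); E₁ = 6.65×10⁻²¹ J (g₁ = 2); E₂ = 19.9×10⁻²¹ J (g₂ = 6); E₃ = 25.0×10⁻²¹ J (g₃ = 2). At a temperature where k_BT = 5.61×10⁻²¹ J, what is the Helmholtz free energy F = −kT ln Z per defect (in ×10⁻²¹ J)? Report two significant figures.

Eᵢ/kT = 0, 1.185, 3.547, 4.456.
Z = Σ gᵢe^(−Eᵢ/kT) = 4·e^(−0) + 2·e^(−1.185) + 6·e^(−3.547) + 2·e^(−4.456) = 4.000 + 0.6115 + 0.1729 + 0.02322 = 4.808.
F = −kT ln Z = −5.61 × ln(4.808) = −5.61 × 1.570 = -8.8 ×10⁻²¹ J.

-8.8 ×10⁻²¹ J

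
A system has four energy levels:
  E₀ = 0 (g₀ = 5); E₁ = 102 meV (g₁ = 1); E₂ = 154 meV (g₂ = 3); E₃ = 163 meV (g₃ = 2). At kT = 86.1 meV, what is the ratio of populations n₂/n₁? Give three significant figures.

n₂/n₁ = (g₂/g₁) exp[−(E₂−E₁)/kT] = (3/1) × exp(−(52 meV)/(86.1 meV)) = (3/1) × exp(-0.60395) = 1.64.

1.64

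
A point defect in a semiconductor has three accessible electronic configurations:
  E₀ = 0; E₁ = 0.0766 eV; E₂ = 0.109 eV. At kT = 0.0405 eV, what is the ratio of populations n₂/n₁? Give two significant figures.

n₂/n₁ = exp[−(E₂−E₁)/kT] = exp(−(0.0324 eV)/(0.0405 eV)) = exp(-0.8000) = 0.45.

0.45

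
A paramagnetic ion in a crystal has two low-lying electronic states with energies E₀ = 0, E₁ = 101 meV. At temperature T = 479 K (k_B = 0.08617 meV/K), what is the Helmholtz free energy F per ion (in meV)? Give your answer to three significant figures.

-3.43 meV

k_BT = 0.08617 × 479 K = 41.275 meV.
Eᵢ/kT = 0, 2.4470.
Z = Σ e^(−Eᵢ/kT) = e^(−0) + e^(−2.4470) = 1.0000 + 0.086553 = 1.0866.
F = −kT ln Z = −41.275 × ln(1.0866) = −41.275 × 0.083054 = -3.43 meV.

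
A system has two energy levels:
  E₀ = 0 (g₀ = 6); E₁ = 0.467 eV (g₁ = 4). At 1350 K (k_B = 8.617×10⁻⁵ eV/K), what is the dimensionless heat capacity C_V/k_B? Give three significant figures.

0.189

k_BT = 8.617×10⁻⁵ × 1350 K = 0.11633 eV.
Eᵢ/kT = 0, 4.0144.
Z = Σ gᵢe^(−Eᵢ/kT) = 6·e^(−0) + 4·e^(−4.0144) = 6.0000 + 0.072215 = 6.0722.
⟨E⟩ = 0.0055539 eV, ⟨E²⟩ = 0.0025937 eV².
C_V/k_B = (⟨E²⟩ − ⟨E⟩²)/(kT)² = (0.0025937 − 0.000030846)/0.013533 = 0.189.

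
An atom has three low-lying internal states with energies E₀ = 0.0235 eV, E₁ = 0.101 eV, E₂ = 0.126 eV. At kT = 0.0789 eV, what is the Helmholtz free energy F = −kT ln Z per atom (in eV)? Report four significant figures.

-0.01588 eV

Eᵢ/kT = 0.297845, 1.28010, 1.59696.
Z = Σ e^(−Eᵢ/kT) = e^(−0.297845) + e^(−1.28010) + e^(−1.59696) = 0.742416 + 0.278009 + 0.202511 = 1.22294.
F = −kT ln Z = −0.0789 × ln(1.22294) = −0.0789 × 0.201258 = -0.01588 eV.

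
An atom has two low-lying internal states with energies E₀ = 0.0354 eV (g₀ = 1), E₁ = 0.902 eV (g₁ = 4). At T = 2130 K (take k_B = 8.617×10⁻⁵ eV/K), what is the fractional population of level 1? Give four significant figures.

k_BT = 8.617×10⁻⁵ × 2130 K = 0.183542 eV.
Eᵢ/kT = 0.192871, 4.91441.
Z = Σ gᵢe^(−Eᵢ/kT) = 1·e^(−0.192871) + 4·e^(−4.91441) = 0.824588 + 0.0293602 = 0.853948.
P₁ = g₁ e^(−E₁/kT) / Z = 0.0293602/0.853948 = 0.03438.

0.03438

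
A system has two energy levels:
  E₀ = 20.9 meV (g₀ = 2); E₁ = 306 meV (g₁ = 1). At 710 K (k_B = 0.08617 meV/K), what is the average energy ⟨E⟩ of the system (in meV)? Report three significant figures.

k_BT = 0.08617 × 710 K = 61.181 meV.
Eᵢ/kT = 0.34161, 5.0016.
Z = Σ gᵢe^(−Eᵢ/kT) = 2·e^(−0.34161) + 1·e^(−5.0016) = 1.4213 + 0.0067272 = 1.4280.
⟨E⟩ = Σ Eᵢ gᵢe^(−Eᵢ/kT) / Z = (20.9·1.4213 + 306·0.0067272) / 1.4280 = 22.2 meV.

22.2 meV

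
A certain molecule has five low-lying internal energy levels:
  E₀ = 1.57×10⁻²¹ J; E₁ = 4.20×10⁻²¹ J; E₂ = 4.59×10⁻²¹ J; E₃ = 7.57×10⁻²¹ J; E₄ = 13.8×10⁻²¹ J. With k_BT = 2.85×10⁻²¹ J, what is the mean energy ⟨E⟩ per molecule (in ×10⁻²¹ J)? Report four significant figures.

Eᵢ/kT = 0.550877, 1.47368, 1.61053, 2.65614, 4.84211.
Z = Σ e^(−Eᵢ/kT) = e^(−0.550877) + e^(−1.47368) + e^(−1.61053) + e^(−2.65614) + e^(−4.84211) = 0.576444 + 0.229081 + 0.199782 + 0.0702187 + 0.00789039 = 1.08342.
⟨E⟩ = Σ Eᵢ e^(−Eᵢ/kT) / Z = (1.57·0.576444 + 4.20·0.229081 + 4.59·0.199782 + 7.57·0.0702187 + 13.8·0.00789039) / 1.08342 = 3.161 ×10⁻²¹ J.

3.161 ×10⁻²¹ J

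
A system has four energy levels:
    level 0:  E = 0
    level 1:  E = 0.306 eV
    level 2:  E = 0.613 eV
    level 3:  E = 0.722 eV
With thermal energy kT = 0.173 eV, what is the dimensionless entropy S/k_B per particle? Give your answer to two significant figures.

0.58

Eᵢ/kT = 0, 1.769, 3.543, 4.173.
Z = Σ e^(−Eᵢ/kT) = e^(−0) + e^(−1.769) + e^(−3.543) + e^(−4.173) = 1.000 + 0.1705 + 0.02893 + 0.01541 = 1.215.
⟨E⟩ = Σ EᵢPᵢ = 0.06669 eV.
S/k_B = ln Z + ⟨E⟩/kT = ln(1.215) + 0.06669/0.173 = 0.1947 + 0.3855 = 0.58.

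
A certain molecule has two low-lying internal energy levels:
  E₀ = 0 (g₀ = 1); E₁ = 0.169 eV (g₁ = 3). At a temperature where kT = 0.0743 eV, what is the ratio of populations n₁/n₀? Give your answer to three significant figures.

n₁/n₀ = (g₁/g₀) exp[−(E₁−E₀)/kT] = (3/1) × exp(−(0.169 eV)/(0.0743 eV)) = (3/1) × exp(-2.2746) = 0.309.

0.309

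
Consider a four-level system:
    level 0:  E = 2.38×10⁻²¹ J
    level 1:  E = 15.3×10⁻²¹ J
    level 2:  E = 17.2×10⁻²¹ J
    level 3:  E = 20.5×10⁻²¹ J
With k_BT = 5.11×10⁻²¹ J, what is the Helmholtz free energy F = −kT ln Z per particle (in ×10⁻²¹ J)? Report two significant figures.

Eᵢ/kT = 0.4658, 2.994, 3.366, 4.012.
Z = Σ e^(−Eᵢ/kT) = e^(−0.4658) + e^(−2.994) + e^(−3.366) + e^(−4.012) = 0.6276 + 0.05009 + 0.03453 + 0.01810 = 0.7303.
F = −kT ln Z = −5.11 × ln(0.7303) = −5.11 × -0.3143 = 1.6 ×10⁻²¹ J.

1.6 ×10⁻²¹ J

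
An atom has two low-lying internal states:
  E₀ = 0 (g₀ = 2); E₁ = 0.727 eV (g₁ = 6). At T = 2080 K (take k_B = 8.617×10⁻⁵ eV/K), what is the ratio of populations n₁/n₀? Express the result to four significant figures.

k_BT = 8.617×10⁻⁵ × 2080 K = 0.179234 eV.
n₁/n₀ = (g₁/g₀) exp[−(E₁−E₀)/kT] = (6/2) × exp(−(0.727 eV)/(0.179234 eV)) = (6/2) × exp(-4.05615) = 0.05195.

0.05195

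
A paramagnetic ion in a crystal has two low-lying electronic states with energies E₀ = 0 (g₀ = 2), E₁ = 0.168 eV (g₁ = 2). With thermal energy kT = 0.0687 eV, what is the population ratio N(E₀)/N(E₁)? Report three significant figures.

11.5

n₀/n₁ = (g₀/g₁) exp[−(E₀−E₁)/kT] = (2/2) × exp(−(-0.168 eV)/(0.0687 eV)) = (2/2) × exp(2.4454) = 11.5.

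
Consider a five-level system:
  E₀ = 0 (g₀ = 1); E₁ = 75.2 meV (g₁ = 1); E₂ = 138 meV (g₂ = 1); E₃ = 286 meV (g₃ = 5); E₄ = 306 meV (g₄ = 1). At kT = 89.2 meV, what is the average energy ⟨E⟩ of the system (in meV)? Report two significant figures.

Eᵢ/kT = 0, 0.8430, 1.547, 3.206, 3.430.
Z = Σ gᵢe^(−Eᵢ/kT) = 1·e^(−0) + 1·e^(−0.8430) + 1·e^(−1.547) + 5·e^(−3.206) + 1·e^(−3.430) = 1.000 + 0.4304 + 0.2129 + 0.2026 + 0.03239 = 1.878.
⟨E⟩ = Σ Eᵢ gᵢe^(−Eᵢ/kT) / Z = (0·1.000 + 75.2·0.4304 + 138·0.2129 + 286·0.2026 + 306·0.03239) / 1.878 = 69 meV.

69 meV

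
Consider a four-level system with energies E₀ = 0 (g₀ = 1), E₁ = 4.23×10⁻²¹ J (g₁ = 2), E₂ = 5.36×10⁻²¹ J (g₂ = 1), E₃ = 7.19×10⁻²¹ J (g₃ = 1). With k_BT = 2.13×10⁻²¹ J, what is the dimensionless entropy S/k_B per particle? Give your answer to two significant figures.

0.95

Eᵢ/kT = 0, 1.986, 2.516, 3.376.
Z = Σ gᵢe^(−Eᵢ/kT) = 1·e^(−0) + 2·e^(−1.986) + 1·e^(−2.516) + 1·e^(−3.376) = 1.000 + 0.2745 + 0.08078 + 0.03418 = 1.389.
⟨E⟩ = Σ EᵢPᵢ = 1.325 ×10⁻²¹ J.
S/k_B = ln Z + ⟨E⟩/kT = ln(1.389) + 1.325/2.13 = 0.3286 + 0.6221 = 0.95.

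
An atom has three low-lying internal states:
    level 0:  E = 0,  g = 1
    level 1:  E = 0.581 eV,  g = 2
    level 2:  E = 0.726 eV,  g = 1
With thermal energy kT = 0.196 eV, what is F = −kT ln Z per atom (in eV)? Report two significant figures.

-0.024 eV

Eᵢ/kT = 0, 2.964, 3.704.
Z = Σ gᵢe^(−Eᵢ/kT) = 1·e^(−0) + 2·e^(−2.964) + 1·e^(−3.704) = 1.000 + 0.1032 + 0.02462 = 1.128.
F = −kT ln Z = −0.196 × ln(1.128) = −0.196 × 0.1204 = -0.024 eV.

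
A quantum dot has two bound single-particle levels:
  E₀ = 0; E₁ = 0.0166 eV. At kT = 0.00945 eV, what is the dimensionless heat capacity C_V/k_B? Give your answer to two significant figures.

Eᵢ/kT = 0, 1.757.
Z = Σ e^(−Eᵢ/kT) = e^(−0) + e^(−1.757) = 1.000 + 0.1726 = 1.173.
⟨E⟩ = 0.002443 eV, ⟨E²⟩ = 0.00004055 eV².
C_V/k_B = (⟨E²⟩ − ⟨E⟩²)/(kT)² = (0.00004055 − 0.000005968)/0.00008930 = 0.39.

0.39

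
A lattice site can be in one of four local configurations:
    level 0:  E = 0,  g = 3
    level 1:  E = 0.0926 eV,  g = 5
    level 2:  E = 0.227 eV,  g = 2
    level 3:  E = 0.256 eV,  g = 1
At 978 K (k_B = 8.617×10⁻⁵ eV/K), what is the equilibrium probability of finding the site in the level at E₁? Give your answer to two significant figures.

k_BT = 8.617×10⁻⁵ × 978 K = 0.08427 eV.
Eᵢ/kT = 0, 1.099, 2.694, 3.038.
Z = Σ gᵢe^(−Eᵢ/kT) = 3·e^(−0) + 5·e^(−1.099) + 2·e^(−2.694) + 1·e^(−3.038) = 3.000 + 1.666 + 0.1352 + 0.04793 = 4.849.
P₁ = g₁ e^(−E₁/kT) / Z = 1.666/4.849 = 0.34.

0.34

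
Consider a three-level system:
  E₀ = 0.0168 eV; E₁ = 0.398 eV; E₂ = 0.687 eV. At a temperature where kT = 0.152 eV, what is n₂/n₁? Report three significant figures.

n₂/n₁ = exp[−(E₂−E₁)/kT] = exp(−(0.289 eV)/(0.152 eV)) = exp(-1.9013) = 0.149.

0.149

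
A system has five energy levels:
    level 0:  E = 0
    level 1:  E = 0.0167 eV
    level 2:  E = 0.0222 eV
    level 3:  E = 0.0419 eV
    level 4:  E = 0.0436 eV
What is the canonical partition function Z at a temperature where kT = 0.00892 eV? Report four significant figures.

Z = 1.253

Eᵢ/kT = 0, 1.87220, 2.48879, 4.69731, 4.88789.
Z = Σ e^(−Eᵢ/kT) = e^(−0) + e^(−1.87220) + e^(−2.48879) + e^(−4.69731) + e^(−4.88789) = 1.00000 + 0.153785 + 0.0830103 + 0.00911978 + 0.00753731 = 1.25345.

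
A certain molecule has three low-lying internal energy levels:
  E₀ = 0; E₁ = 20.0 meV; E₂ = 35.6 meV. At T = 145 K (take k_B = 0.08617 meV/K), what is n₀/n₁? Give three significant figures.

k_BT = 0.08617 × 145 K = 12.495 meV.
n₀/n₁ = exp[−(E₀−E₁)/kT] = exp(−(-20.0 meV)/(12.495 meV)) = exp(1.6006) = 4.96.

4.96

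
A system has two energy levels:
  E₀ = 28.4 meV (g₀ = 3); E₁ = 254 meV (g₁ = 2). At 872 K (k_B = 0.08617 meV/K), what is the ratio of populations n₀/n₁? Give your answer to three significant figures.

30.2

k_BT = 0.08617 × 872 K = 75.140 meV.
n₀/n₁ = (g₀/g₁) exp[−(E₀−E₁)/kT] = (3/2) × exp(−(-225.6 meV)/(75.140 meV)) = (3/2) × exp(3.0024) = 30.2.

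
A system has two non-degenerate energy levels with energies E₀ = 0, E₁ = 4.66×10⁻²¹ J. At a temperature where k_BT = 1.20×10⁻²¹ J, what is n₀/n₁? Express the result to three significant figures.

48.6

n₀/n₁ = exp[−(E₀−E₁)/kT] = exp(−(-4.66 ×10⁻²¹ J)/(1.20 ×10⁻²¹ J)) = exp(3.8833) = 48.6.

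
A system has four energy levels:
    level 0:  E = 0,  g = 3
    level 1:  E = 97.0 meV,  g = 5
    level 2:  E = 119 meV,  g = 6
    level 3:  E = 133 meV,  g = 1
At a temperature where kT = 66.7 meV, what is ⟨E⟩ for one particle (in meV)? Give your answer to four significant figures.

Eᵢ/kT = 0, 1.45427, 1.78411, 1.99400.
Z = Σ gᵢe^(−Eᵢ/kT) = 3·e^(−0) + 5·e^(−1.45427) + 6·e^(−1.78411) + 1·e^(−1.99400) = 3.00000 + 1.16785 + 1.00768 + 0.136150 = 5.31168.
⟨E⟩ = Σ Eᵢ gᵢe^(−Eᵢ/kT) / Z = (0·3.00000 + 97.0·1.16785 + 119·1.00768 + 133·0.136150) / 5.31168 = 47.31 meV.

47.31 meV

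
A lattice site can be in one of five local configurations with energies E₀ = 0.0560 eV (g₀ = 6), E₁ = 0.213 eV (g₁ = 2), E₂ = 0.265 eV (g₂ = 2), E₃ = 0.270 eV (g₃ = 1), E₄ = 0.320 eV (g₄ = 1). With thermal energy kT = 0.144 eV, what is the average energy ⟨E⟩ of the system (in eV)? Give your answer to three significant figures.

Eᵢ/kT = 0.38889, 1.4792, 1.8403, 1.8750, 2.2222.
Z = Σ gᵢe^(−Eᵢ/kT) = 6·e^(−0.38889) + 2·e^(−1.4792) + 2·e^(−1.8403) + 1·e^(−1.8750) + 1·e^(−2.2222) = 4.0669 + 0.45564 + 0.31754 + 0.15335 + 0.10837 = 5.1018.
⟨E⟩ = Σ Eᵢ gᵢe^(−Eᵢ/kT) / Z = (0.0560·4.0669 + 0.213·0.45564 + 0.265·0.31754 + 0.270·0.15335 + 0.320·0.10837) / 5.1018 = 0.0951 eV.

0.0951 eV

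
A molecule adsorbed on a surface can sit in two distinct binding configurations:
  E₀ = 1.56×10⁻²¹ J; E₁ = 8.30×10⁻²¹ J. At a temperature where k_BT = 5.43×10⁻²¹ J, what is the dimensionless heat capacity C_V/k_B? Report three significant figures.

0.268

Eᵢ/kT = 0.28729, 1.5285.
Z = Σ e^(−Eᵢ/kT) = e^(−0.28729) + e^(−1.5285) = 0.75029 + 0.21686 = 0.96715.
⟨E⟩ = 3.0713, ⟨E²⟩ = 17.335.
C_V/k_B = (⟨E²⟩ − ⟨E⟩²)/(kT)² = (17.335 − 9.4329)/29.485 = 0.268.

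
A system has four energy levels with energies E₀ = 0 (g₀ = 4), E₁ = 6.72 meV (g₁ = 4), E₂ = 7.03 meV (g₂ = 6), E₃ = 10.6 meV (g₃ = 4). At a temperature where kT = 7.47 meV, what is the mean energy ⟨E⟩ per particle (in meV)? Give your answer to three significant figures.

Eᵢ/kT = 0, 0.89960, 0.94110, 1.4190.
Z = Σ gᵢe^(−Eᵢ/kT) = 4·e^(−0) + 4·e^(−0.89960) + 6·e^(−0.94110) + 4·e^(−1.4190) = 4.0000 + 1.6269 + 2.3412 + 0.96782 = 8.9359.
⟨E⟩ = Σ Eᵢ gᵢe^(−Eᵢ/kT) / Z = (0·4.0000 + 6.72·1.6269 + 7.03·2.3412 + 10.6·0.96782) / 8.9359 = 4.21 meV.

4.21 meV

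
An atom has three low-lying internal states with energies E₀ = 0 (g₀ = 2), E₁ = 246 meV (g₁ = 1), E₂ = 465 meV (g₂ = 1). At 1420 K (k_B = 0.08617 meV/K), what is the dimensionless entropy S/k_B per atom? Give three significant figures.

k_BT = 0.08617 × 1420 K = 122.36 meV.
Eᵢ/kT = 0, 2.0105, 3.8003.
Z = Σ gᵢe^(−Eᵢ/kT) = 2·e^(−0) + 1·e^(−2.0105) + 1·e^(−3.8003) = 2.0000 + 0.13392 + 0.022364 = 2.1563.
⟨E⟩ = Σ EᵢPᵢ = 20.101 meV.
S/k_B = ln Z + ⟨E⟩/kT = ln(2.1563) + 20.101/122.36 = 0.76839 + 0.16428 = 0.933.

0.933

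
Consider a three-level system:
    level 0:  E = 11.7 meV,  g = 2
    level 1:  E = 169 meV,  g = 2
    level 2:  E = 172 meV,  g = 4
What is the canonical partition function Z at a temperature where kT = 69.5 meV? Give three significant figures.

Z = 2.20

Eᵢ/kT = 0.16835, 2.4317, 2.4748.
Z = Σ gᵢe^(−Eᵢ/kT) = 2·e^(−0.16835) + 2·e^(−2.4317) + 4·e^(−2.4748) = 1.6901 + 0.17577 + 0.33672 = 2.2026.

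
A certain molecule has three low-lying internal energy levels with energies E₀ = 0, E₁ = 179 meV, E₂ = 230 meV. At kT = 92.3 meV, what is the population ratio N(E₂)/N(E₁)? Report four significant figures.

0.5755

n₂/n₁ = exp[−(E₂−E₁)/kT] = exp(−(51 meV)/(92.3 meV)) = exp(-0.552546) = 0.5755.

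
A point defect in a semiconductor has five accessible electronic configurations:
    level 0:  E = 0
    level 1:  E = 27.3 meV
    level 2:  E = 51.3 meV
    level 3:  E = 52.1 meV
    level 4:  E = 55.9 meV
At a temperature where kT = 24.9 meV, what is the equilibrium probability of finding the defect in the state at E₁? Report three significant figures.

0.198

Eᵢ/kT = 0, 1.0964, 2.0602, 2.0924, 2.2450.
Z = Σ e^(−Eᵢ/kT) = e^(−0) + e^(−1.0964) + e^(−2.0602) + e^(−2.0924) + e^(−2.2450) = 1.0000 + 0.33407 + 0.12743 + 0.12339 + 0.10593 = 1.6908.
P₁ = e^(−E₁/kT) / Z = 0.33407/1.6908 = 0.198.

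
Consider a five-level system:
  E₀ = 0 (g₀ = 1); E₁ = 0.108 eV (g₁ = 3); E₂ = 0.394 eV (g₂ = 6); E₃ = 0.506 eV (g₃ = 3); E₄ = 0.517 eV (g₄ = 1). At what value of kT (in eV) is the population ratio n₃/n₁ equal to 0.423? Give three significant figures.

n₃/n₁ = (g₃/g₁) exp[−(E₃−E₁)/kT] = 0.423.
⇒ (E₃−E₁)/kT = ln((3/3)/0.423) = ln(2.3641) = 0.86040.
kT = 0.398 eV / 0.86040 = 0.463 eV.

0.463 eV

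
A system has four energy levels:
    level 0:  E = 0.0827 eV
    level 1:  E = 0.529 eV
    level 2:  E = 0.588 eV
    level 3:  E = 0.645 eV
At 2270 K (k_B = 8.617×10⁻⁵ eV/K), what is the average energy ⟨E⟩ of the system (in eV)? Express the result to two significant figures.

k_BT = 8.617×10⁻⁵ × 2270 K = 0.1956 eV.
Eᵢ/kT = 0.4228, 2.704, 3.006, 3.298.
Z = Σ e^(−Eᵢ/kT) = e^(−0.4228) + e^(−2.704) + e^(−3.006) + e^(−3.298) = 0.6552 + 0.06694 + 0.04949 + 0.03696 = 0.8086.
⟨E⟩ = Σ Eᵢ e^(−Eᵢ/kT) / Z = (0.0827·0.6552 + 0.529·0.06694 + 0.588·0.04949 + 0.645·0.03696) / 0.8086 = 0.18 eV.

0.18 eV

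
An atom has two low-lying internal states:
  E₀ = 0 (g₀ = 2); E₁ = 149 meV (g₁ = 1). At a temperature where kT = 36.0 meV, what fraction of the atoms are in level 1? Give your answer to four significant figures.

Eᵢ/kT = 0, 4.13889.
Z = Σ gᵢe^(−Eᵢ/kT) = 2·e^(−0) + 1·e^(−4.13889) = 2.00000 + 0.0159405 = 2.01594.
P₁ = g₁ e^(−E₁/kT) / Z = 0.0159405/2.01594 = 0.007907.

0.007907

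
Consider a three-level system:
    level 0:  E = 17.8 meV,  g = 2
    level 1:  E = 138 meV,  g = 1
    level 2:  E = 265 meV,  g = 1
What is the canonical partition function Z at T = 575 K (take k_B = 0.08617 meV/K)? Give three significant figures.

k_BT = 0.08617 × 575 K = 49.548 meV.
Eᵢ/kT = 0.35925, 2.7852, 5.3483.
Z = Σ gᵢe^(−Eᵢ/kT) = 2·e^(−0.35925) + 1·e^(−2.7852) + 1·e^(−5.3483) = 1.3964 + 0.061717 + 0.0047562 = 1.4629.

Z = 1.46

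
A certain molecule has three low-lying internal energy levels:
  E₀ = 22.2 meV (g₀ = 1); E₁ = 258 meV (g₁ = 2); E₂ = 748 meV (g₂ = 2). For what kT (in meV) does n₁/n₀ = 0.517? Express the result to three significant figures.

174 meV

n₁/n₀ = (g₁/g₀) exp[−(E₁−E₀)/kT] = 0.517.
⇒ (E₁−E₀)/kT = ln((2/1)/0.517) = ln(3.8685) = 1.3529.
kT = 235.8 meV / 1.3529 = 174 meV.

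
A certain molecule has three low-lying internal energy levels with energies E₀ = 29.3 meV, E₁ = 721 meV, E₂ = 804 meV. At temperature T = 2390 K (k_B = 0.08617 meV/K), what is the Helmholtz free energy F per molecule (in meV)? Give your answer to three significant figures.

17.7 meV

k_BT = 0.08617 × 2390 K = 205.95 meV.
Eᵢ/kT = 0.14227, 3.5008, 3.9039.
Z = Σ e^(−Eᵢ/kT) = e^(−0.14227) + e^(−3.5008) + e^(−3.9039) = 0.86739 + 0.030173 + 0.020163 = 0.91773.
F = −kT ln Z = −205.95 × ln(0.91773) = −205.95 × -0.085852 = 17.7 meV.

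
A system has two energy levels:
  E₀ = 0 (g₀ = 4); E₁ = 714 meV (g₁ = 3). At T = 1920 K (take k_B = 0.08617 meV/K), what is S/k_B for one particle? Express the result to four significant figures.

k_BT = 0.08617 × 1920 K = 165.446 meV.
Eᵢ/kT = 0, 4.31561.
Z = Σ gᵢe^(−Eᵢ/kT) = 4·e^(−0) + 3·e^(−4.31561) = 4.00000 + 0.0400752 = 4.04008.
⟨E⟩ = Σ EᵢPᵢ = 7.08246 meV.
S/k_B = ln Z + ⟨E⟩/kT = ln(4.04008) + 7.08246/165.446 = 1.39626 + 0.0428083 = 1.439.

1.439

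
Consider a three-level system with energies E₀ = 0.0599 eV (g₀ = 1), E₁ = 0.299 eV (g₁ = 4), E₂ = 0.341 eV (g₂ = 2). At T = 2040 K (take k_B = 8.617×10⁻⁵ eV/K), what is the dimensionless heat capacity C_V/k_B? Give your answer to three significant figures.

0.500

k_BT = 8.617×10⁻⁵ × 2040 K = 0.17579 eV.
Eᵢ/kT = 0.34075, 1.7009, 1.9398.
Z = Σ gᵢe^(−Eᵢ/kT) = 1·e^(−0.34075) + 4·e^(−1.7009) + 2·e^(−1.9398) = 0.71124 + 0.73008 + 0.28747 = 1.7288.
⟨E⟩ = 0.20761 eV, ⟨E²⟩ = 0.058566 eV².
C_V/k_B = (⟨E²⟩ − ⟨E⟩²)/(kT)² = (0.058566 − 0.043102)/0.030902 = 0.500.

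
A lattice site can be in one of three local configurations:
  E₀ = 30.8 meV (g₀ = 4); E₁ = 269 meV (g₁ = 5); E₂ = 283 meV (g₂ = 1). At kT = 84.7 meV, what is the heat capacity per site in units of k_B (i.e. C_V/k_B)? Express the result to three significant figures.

Eᵢ/kT = 0.36364, 3.1759, 3.3412.
Z = Σ gᵢe^(−Eᵢ/kT) = 4·e^(−0.36364) + 5·e^(−3.1759) + 1·e^(−3.3412) = 2.7806 + 0.20878 + 0.035394 = 3.0248.
⟨E⟩ = 50.192 meV, ⟨E²⟩ = 6803.8 meV².
C_V/k_B = (⟨E²⟩ − ⟨E⟩²)/(kT)² = (6803.8 − 2519.2)/7174.1 = 0.597.

0.597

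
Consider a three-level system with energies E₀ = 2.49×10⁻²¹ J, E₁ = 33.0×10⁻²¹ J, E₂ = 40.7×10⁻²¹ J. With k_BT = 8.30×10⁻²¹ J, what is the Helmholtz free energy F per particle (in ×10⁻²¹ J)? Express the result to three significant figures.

2.20 ×10⁻²¹ J

Eᵢ/kT = 0.30000, 3.9759, 4.9036.
Z = Σ e^(−Eᵢ/kT) = e^(−0.30000) + e^(−3.9759) + e^(−4.9036) = 0.74082 + 0.018762 + 0.0074198 = 0.76700.
F = −kT ln Z = −8.30 × ln(0.76700) = −8.30 × -0.26527 = 2.20 ×10⁻²¹ J.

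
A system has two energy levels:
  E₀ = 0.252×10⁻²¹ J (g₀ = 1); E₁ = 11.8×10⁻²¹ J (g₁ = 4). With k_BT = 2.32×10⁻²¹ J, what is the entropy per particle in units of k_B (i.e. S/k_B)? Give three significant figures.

0.161

Eᵢ/kT = 0.10862, 5.0862.
Z = Σ gᵢe^(−Eᵢ/kT) = 1·e^(−0.10862) + 4·e^(−5.0862) = 0.89707 + 0.024726 = 0.92180.
⟨E⟩ = Σ EᵢPᵢ = 0.56176 ×10⁻²¹ J.
S/k_B = ln Z + ⟨E⟩/kT = ln(0.92180) + 0.56176/2.32 = -0.081427 + 0.24214 = 0.161.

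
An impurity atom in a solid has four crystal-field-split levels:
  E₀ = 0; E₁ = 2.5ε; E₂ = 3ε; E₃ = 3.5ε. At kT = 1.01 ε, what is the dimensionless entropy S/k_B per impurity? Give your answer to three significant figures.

Eᵢ/kT = 0, 2.4752, 2.9703, 3.4653.
Z = Σ e^(−Eᵢ/kT) = e^(−0) + e^(−2.4752) + e^(−2.9703) + e^(−3.4653) = 1.0000 + 0.084146 + 0.051288 + 0.031264 = 1.1667.
⟨E⟩ = Σ EᵢPᵢ = 0.40598 ε.
S/k_B = ln Z + ⟨E⟩/kT = ln(1.1667) + 0.40598/1.01 = 0.15418 + 0.40196 = 0.556.

0.556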